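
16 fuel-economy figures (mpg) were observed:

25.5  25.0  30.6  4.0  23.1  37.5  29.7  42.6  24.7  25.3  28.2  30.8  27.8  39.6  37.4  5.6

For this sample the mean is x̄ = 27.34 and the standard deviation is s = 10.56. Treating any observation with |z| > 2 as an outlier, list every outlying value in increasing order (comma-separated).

4.0, 5.6

Cutoffs at x̄ ± 2s: 27.34 ± 2·10.56 = [6.22, 48.46].
4.0: z = -2.21, |z| > 2 → outlier.
5.6: z = -2.06, |z| > 2 → outlier.
Every other value lies within [6.22, 48.46].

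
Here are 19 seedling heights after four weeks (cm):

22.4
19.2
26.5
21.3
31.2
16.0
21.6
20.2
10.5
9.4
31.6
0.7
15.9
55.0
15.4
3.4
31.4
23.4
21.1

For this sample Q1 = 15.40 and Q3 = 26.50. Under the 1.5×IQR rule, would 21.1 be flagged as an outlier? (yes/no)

IQR = Q3 − Q1 = 26.50 − 15.40 = 11.10.
Lower fence = Q1 − 1.5·IQR = 15.40 − 16.65 = -1.25.
Upper fence = Q3 + 1.5·IQR = 26.50 + 16.65 = 43.15.
21.1 lies within [-1.25, 43.15].

no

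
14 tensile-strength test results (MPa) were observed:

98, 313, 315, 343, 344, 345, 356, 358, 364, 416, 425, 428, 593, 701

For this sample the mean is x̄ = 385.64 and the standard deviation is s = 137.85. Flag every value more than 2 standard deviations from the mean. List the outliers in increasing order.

Cutoffs at x̄ ± 2s: 385.64 ± 2·137.85 = [109.94, 661.34].
98: z = -2.09, |z| > 2 → outlier.
701: z = 2.29, |z| > 2 → outlier.
Every other value lies within [109.94, 661.34].

98, 701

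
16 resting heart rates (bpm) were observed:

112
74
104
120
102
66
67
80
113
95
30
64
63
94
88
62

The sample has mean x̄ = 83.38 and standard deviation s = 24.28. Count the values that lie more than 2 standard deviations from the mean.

1

Cutoffs: x̄ ± 2s = [34.82, 131.94].
Outside the cutoffs: 30.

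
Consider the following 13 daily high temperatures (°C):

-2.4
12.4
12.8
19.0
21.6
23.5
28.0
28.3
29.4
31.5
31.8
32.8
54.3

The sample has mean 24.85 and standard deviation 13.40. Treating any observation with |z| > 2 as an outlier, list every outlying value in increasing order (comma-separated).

-2.4, 54.3

Cutoffs at x̄ ± 2s: 24.85 ± 2·13.40 = [-1.95, 51.65].
-2.4: z = -2.03, |z| > 2 → outlier.
54.3: z = 2.20, |z| > 2 → outlier.
Every other value lies within [-1.95, 51.65].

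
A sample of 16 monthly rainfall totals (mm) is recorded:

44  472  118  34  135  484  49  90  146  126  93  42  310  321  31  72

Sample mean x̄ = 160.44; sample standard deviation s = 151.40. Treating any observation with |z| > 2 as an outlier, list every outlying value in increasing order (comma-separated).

Cutoffs at x̄ ± 2s: 160.44 ± 2·151.40 = [-142.36, 463.24].
472: z = 2.06, |z| > 2 → outlier.
484: z = 2.14, |z| > 2 → outlier.
Every other value lies within [-142.36, 463.24].

472, 484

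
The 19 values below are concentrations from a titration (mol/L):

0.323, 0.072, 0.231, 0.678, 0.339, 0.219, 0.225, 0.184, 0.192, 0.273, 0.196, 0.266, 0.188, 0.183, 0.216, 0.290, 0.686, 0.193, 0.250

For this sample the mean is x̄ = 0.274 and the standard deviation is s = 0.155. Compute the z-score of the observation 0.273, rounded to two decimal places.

z = (0.273 − 0.274) / 0.155 = -0.01.

-0.01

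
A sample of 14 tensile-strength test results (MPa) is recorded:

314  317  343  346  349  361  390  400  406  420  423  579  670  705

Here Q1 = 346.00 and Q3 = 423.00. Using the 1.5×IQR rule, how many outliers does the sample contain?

IQR = 77.00; fences at 346.00 − 115.50 = 230.50 and 423.00 + 115.50 = 538.50.
Outside the cutoffs: 579, 670, 705.

3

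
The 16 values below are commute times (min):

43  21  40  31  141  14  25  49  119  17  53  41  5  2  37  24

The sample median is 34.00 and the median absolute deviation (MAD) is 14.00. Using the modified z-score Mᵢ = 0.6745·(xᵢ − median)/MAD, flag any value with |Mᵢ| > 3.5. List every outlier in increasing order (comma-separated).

119, 141

|Mᵢ| > 3.5 ⇔ |xᵢ − 34.00| > 3.5·14.00/0.6745 = 72.65.
So outliers lie outside [-38.65, 106.65].
119: M = 4.10 → outlier.
141: M = 5.16 → outlier.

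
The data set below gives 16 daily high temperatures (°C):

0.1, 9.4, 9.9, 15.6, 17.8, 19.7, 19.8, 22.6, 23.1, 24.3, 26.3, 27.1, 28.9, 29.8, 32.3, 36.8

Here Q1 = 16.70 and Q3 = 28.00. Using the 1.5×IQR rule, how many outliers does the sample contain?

IQR = 11.30; fences at 16.70 − 16.95 = -0.25 and 28.00 + 16.95 = 44.95.
Every value lies within the cutoffs.

0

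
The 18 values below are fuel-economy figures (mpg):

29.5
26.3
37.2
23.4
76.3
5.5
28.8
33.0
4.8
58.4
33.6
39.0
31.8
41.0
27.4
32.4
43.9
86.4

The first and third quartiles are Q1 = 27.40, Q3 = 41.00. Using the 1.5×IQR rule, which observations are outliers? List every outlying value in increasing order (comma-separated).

4.8, 5.5, 76.3, 86.4

IQR = Q3 − Q1 = 41.00 − 27.40 = 13.60.
Lower fence = Q1 − 1.5·IQR = 27.40 − 20.40 = 7.00.
Upper fence = Q3 + 1.5·IQR = 41.00 + 20.40 = 61.40.
4.8 < 7.00 → outlier.
5.5 < 7.00 → outlier.
76.3 > 61.40 → outlier.
86.4 > 61.40 → outlier.
All remaining values lie within [7.00, 61.40].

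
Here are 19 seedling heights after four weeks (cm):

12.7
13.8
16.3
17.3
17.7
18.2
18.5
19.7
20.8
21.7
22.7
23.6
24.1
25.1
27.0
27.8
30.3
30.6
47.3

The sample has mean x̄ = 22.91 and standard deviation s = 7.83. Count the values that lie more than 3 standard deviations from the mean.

Cutoffs: x̄ ± 3s = [-0.58, 46.40].
Outside the cutoffs: 47.3.

1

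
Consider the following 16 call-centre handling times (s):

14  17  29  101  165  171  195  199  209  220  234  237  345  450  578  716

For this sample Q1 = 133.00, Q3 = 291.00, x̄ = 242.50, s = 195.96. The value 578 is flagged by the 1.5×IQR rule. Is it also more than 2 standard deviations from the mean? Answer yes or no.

no

z = (578 − 242.50) / 195.96 = 1.71.
|z| = 1.71 ≤ 2.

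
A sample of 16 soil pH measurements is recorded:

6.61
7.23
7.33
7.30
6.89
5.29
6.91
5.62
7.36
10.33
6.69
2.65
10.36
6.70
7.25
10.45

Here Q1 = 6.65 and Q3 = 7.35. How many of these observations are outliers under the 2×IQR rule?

IQR = 0.70; fences at 6.65 − 1.40 = 5.25 and 7.35 + 1.40 = 8.75.
Outside the cutoffs: 2.65, 10.33, 10.36, 10.45.

4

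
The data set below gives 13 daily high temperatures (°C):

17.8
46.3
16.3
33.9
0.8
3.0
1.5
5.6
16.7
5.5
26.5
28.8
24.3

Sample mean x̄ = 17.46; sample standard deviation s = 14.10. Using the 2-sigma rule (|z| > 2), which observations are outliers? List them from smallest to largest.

46.3

Cutoffs at x̄ ± 2s: 17.46 ± 2·14.10 = [-10.74, 45.66].
46.3: z = 2.05, |z| > 2 → outlier.
Every other value lies within [-10.74, 45.66].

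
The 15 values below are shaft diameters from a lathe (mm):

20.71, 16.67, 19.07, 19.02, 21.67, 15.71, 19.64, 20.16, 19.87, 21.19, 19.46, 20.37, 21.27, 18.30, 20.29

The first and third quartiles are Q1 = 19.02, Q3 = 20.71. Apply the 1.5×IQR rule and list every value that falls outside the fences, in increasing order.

15.71

IQR = Q3 − Q1 = 20.71 − 19.02 = 1.69.
Lower fence = Q1 − 1.5·IQR = 19.02 − 2.535 = 16.485.
Upper fence = Q3 + 1.5·IQR = 20.71 + 2.535 = 23.245.
15.71 < 16.485 → outlier.
All remaining values lie within [16.485, 23.245].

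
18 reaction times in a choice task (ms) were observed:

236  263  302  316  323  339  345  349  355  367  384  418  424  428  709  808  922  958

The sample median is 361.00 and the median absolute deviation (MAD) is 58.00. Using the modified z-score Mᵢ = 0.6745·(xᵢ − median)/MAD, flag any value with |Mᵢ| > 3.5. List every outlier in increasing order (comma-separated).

|Mᵢ| > 3.5 ⇔ |xᵢ − 361.00| > 3.5·58.00/0.6745 = 300.96.
So outliers lie outside [60.04, 661.96].
709: M = 4.05 → outlier.
808: M = 5.20 → outlier.
922: M = 6.52 → outlier.
958: M = 6.94 → outlier.

709, 808, 922, 958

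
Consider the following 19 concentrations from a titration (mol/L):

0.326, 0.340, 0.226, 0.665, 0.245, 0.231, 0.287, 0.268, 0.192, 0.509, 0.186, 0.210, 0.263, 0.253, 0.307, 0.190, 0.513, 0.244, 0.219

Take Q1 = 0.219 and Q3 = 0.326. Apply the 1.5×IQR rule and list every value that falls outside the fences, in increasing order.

IQR = Q3 − Q1 = 0.326 − 0.219 = 0.107.
Lower fence = Q1 − 1.5·IQR = 0.219 − 0.1605 = 0.0585.
Upper fence = Q3 + 1.5·IQR = 0.326 + 0.1605 = 0.4865.
0.509 > 0.4865 → outlier.
0.513 > 0.4865 → outlier.
0.665 > 0.4865 → outlier.
All remaining values lie within [0.0585, 0.4865].

0.509, 0.513, 0.665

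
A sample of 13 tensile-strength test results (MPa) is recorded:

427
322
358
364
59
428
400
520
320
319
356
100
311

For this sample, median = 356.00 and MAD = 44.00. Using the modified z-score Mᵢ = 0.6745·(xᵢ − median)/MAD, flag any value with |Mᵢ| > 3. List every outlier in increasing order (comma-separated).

|Mᵢ| > 3 ⇔ |xᵢ − 356.00| > 3·44.00/0.6745 = 195.70.
So outliers lie outside [160.30, 551.70].
59: M = -4.55 → outlier.
100: M = -3.92 → outlier.

59, 100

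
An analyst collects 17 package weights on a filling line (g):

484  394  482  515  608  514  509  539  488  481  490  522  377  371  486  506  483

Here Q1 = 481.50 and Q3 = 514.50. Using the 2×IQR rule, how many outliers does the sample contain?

4

IQR = 33.00; fences at 481.50 − 66.00 = 415.50 and 514.50 + 66.00 = 580.50.
Outside the cutoffs: 371, 377, 394, 608.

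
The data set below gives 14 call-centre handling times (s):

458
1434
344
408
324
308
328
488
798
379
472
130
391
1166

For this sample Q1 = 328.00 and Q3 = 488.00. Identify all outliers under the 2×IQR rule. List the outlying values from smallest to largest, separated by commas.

1166, 1434

IQR = Q3 − Q1 = 488.00 − 328.00 = 160.00.
Lower fence = Q1 − 2·IQR = 328.00 − 320.00 = 8.00.
Upper fence = Q3 + 2·IQR = 488.00 + 320.00 = 808.00.
1166 > 808.00 → outlier.
1434 > 808.00 → outlier.
All remaining values lie within [8.00, 808.00].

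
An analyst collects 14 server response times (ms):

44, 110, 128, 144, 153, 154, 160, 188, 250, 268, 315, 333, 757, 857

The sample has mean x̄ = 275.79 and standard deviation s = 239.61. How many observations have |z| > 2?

Cutoffs: x̄ ± 2s = [-203.43, 755.01].
Outside the cutoffs: 757, 857.

2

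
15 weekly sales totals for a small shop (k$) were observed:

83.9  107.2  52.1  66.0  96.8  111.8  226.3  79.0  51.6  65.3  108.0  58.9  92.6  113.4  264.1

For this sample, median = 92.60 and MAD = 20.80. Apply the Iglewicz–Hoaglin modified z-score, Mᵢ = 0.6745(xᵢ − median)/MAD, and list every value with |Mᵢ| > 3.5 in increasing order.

|Mᵢ| > 3.5 ⇔ |xᵢ − 92.60| > 3.5·20.80/0.6745 = 107.93.
So outliers lie outside [-15.33, 200.53].
226.3: M = 4.34 → outlier.
264.1: M = 5.56 → outlier.

226.3, 264.1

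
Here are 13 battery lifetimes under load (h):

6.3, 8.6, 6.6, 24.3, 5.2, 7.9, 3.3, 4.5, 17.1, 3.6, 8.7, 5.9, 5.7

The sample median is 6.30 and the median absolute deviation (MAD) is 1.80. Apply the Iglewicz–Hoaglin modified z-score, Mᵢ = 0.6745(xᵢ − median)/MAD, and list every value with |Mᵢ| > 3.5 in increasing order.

17.1, 24.3

|Mᵢ| > 3.5 ⇔ |xᵢ − 6.30| > 3.5·1.80/0.6745 = 9.34.
So outliers lie outside [-3.04, 15.64].
17.1: M = 4.05 → outlier.
24.3: M = 6.75 → outlier.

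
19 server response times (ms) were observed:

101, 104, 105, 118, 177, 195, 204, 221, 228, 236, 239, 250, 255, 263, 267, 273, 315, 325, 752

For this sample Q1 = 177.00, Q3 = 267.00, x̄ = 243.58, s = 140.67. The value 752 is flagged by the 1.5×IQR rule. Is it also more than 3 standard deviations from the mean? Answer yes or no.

yes

z = (752 − 243.58) / 140.67 = 3.61.
|z| = 3.61 > 3.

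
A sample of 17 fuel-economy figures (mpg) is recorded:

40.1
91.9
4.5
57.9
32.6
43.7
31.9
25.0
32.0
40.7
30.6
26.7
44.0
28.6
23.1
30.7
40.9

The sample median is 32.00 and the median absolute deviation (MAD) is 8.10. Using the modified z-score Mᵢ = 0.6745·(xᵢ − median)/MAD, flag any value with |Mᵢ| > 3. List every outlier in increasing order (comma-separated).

91.9

|Mᵢ| > 3 ⇔ |xᵢ − 32.00| > 3·8.10/0.6745 = 36.03.
So outliers lie outside [-4.03, 68.03].
91.9: M = 4.99 → outlier.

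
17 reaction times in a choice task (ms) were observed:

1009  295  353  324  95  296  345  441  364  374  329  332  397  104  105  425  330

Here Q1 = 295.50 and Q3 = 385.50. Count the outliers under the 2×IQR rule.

4

IQR = 90.00; fences at 295.50 − 180.00 = 115.50 and 385.50 + 180.00 = 565.50.
Outside the cutoffs: 95, 104, 105, 1009.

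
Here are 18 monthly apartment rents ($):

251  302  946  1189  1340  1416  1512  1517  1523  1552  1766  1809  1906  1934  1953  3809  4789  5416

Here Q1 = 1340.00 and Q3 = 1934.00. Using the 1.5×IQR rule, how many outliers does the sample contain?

5

IQR = 594.00; fences at 1340.00 − 891.00 = 449.00 and 1934.00 + 891.00 = 2825.00.
Outside the cutoffs: 251, 302, 3809, 4789, 5416.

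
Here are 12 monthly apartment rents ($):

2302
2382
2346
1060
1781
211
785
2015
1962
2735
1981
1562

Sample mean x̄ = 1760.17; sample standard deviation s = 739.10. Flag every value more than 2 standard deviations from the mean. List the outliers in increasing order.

Cutoffs at x̄ ± 2s: 1760.17 ± 2·739.10 = [281.97, 3238.37].
211: z = -2.10, |z| > 2 → outlier.
Every other value lies within [281.97, 3238.37].

211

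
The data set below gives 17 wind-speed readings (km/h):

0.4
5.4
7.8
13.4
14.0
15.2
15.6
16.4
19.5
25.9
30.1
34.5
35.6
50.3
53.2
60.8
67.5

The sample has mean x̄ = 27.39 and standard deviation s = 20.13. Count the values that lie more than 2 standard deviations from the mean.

0

Cutoffs: x̄ ± 2s = [-12.87, 67.65].
Every value lies within the cutoffs.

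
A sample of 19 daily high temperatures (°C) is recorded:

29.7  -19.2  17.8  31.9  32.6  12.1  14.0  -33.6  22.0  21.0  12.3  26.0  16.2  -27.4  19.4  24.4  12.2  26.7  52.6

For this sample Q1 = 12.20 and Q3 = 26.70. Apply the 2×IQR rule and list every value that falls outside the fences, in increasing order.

-33.6, -27.4, -19.2

IQR = Q3 − Q1 = 26.70 − 12.20 = 14.50.
Lower fence = Q1 − 2·IQR = 12.20 − 29.00 = -16.80.
Upper fence = Q3 + 2·IQR = 26.70 + 29.00 = 55.70.
-33.6 < -16.80 → outlier.
-27.4 < -16.80 → outlier.
-19.2 < -16.80 → outlier.
All remaining values lie within [-16.80, 55.70].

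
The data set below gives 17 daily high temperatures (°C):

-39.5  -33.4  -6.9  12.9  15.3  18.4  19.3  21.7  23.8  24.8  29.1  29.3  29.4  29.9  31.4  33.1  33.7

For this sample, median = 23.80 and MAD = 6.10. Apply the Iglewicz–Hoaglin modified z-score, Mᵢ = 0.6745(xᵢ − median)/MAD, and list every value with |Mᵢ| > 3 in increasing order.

|Mᵢ| > 3 ⇔ |xᵢ − 23.80| > 3·6.10/0.6745 = 27.13.
So outliers lie outside [-3.33, 50.93].
-39.5: M = -7.00 → outlier.
-33.4: M = -6.32 → outlier.
-6.9: M = -3.39 → outlier.

-39.5, -33.4, -6.9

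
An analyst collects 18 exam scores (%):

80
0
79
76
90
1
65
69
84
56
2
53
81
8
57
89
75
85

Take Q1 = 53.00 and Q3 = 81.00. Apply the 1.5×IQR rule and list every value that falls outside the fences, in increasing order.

0, 1, 2, 8

IQR = Q3 − Q1 = 81.00 − 53.00 = 28.00.
Lower fence = Q1 − 1.5·IQR = 53.00 − 42.00 = 11.00.
Upper fence = Q3 + 1.5·IQR = 81.00 + 42.00 = 123.00.
0 < 11.00 → outlier.
1 < 11.00 → outlier.
2 < 11.00 → outlier.
8 < 11.00 → outlier.
All remaining values lie within [11.00, 123.00].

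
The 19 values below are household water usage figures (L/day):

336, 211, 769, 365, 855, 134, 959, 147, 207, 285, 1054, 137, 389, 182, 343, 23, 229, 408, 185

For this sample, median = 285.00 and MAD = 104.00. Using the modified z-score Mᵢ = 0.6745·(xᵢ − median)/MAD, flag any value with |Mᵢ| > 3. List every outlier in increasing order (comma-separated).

|Mᵢ| > 3 ⇔ |xᵢ − 285.00| > 3·104.00/0.6745 = 462.56.
So outliers lie outside [-177.56, 747.56].
769: M = 3.14 → outlier.
855: M = 3.70 → outlier.
959: M = 4.37 → outlier.
1054: M = 4.99 → outlier.

769, 855, 959, 1054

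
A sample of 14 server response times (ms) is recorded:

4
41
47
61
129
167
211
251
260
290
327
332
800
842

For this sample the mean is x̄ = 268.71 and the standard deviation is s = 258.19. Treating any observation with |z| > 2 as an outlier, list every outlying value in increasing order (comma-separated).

800, 842

Cutoffs at x̄ ± 2s: 268.71 ± 2·258.19 = [-247.67, 785.09].
800: z = 2.06, |z| > 2 → outlier.
842: z = 2.22, |z| > 2 → outlier.
Every other value lies within [-247.67, 785.09].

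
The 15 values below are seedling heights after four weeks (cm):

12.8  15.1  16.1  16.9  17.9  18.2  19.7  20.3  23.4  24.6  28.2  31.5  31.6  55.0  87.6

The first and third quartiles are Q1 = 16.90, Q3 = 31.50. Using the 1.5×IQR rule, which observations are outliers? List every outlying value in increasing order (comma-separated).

IQR = Q3 − Q1 = 31.50 − 16.90 = 14.60.
Lower fence = Q1 − 1.5·IQR = 16.90 − 21.90 = -5.00.
Upper fence = Q3 + 1.5·IQR = 31.50 + 21.90 = 53.40.
55.0 > 53.40 → outlier.
87.6 > 53.40 → outlier.
All remaining values lie within [-5.00, 53.40].

55.0, 87.6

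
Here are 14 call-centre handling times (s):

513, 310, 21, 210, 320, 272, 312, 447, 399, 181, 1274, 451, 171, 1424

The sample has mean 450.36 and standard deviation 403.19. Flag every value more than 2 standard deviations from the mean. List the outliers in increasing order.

1274, 1424

Cutoffs at x̄ ± 2s: 450.36 ± 2·403.19 = [-356.02, 1256.74].
1274: z = 2.04, |z| > 2 → outlier.
1424: z = 2.41, |z| > 2 → outlier.
Every other value lies within [-356.02, 1256.74].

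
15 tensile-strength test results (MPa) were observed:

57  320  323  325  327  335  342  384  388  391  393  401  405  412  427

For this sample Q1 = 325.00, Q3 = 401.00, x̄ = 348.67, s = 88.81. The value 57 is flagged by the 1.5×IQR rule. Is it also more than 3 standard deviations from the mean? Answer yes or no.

z = (57 − 348.67) / 88.81 = -3.28.
|z| = 3.28 > 3.

yes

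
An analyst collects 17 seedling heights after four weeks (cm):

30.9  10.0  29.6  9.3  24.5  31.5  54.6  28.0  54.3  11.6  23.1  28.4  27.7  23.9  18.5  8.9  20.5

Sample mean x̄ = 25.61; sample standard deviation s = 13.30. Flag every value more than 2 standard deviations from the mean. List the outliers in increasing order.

54.3, 54.6

Cutoffs at x̄ ± 2s: 25.61 ± 2·13.30 = [-0.99, 52.21].
54.3: z = 2.16, |z| > 2 → outlier.
54.6: z = 2.18, |z| > 2 → outlier.
Every other value lies within [-0.99, 52.21].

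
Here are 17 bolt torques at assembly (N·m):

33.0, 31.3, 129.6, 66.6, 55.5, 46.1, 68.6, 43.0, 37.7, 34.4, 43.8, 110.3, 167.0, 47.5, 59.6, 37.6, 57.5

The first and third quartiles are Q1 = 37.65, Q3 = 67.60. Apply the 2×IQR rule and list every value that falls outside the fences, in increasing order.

129.6, 167.0

IQR = Q3 − Q1 = 67.60 − 37.65 = 29.95.
Lower fence = Q1 − 2·IQR = 37.65 − 59.90 = -22.25.
Upper fence = Q3 + 2·IQR = 67.60 + 59.90 = 127.50.
129.6 > 127.50 → outlier.
167.0 > 127.50 → outlier.
All remaining values lie within [-22.25, 127.50].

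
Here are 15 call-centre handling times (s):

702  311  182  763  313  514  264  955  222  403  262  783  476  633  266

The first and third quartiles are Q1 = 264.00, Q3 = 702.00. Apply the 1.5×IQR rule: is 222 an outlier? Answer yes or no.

no

IQR = Q3 − Q1 = 702.00 − 264.00 = 438.00.
Lower fence = Q1 − 1.5·IQR = 264.00 − 657.00 = -393.00.
Upper fence = Q3 + 1.5·IQR = 702.00 + 657.00 = 1359.00.
222 lies within [-393.00, 1359.00].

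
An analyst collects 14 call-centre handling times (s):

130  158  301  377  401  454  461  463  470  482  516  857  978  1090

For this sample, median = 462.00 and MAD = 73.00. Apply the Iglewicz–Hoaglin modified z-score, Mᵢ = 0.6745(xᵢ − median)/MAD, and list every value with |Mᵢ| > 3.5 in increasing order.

857, 978, 1090

|Mᵢ| > 3.5 ⇔ |xᵢ − 462.00| > 3.5·73.00/0.6745 = 378.80.
So outliers lie outside [83.20, 840.80].
857: M = 3.65 → outlier.
978: M = 4.77 → outlier.
1090: M = 5.80 → outlier.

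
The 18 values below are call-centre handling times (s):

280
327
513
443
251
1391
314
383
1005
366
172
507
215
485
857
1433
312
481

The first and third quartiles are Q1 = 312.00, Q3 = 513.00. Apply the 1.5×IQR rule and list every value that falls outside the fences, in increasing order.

IQR = Q3 − Q1 = 513.00 − 312.00 = 201.00.
Lower fence = Q1 − 1.5·IQR = 312.00 − 301.50 = 10.50.
Upper fence = Q3 + 1.5·IQR = 513.00 + 301.50 = 814.50.
857 > 814.50 → outlier.
1005 > 814.50 → outlier.
1391 > 814.50 → outlier.
1433 > 814.50 → outlier.
All remaining values lie within [10.50, 814.50].

857, 1005, 1391, 1433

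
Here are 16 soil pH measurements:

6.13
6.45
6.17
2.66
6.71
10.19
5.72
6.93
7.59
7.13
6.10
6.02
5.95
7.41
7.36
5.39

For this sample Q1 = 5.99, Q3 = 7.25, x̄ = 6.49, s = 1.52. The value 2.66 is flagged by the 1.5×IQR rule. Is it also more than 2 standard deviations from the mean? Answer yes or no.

z = (2.66 − 6.49) / 1.52 = -2.52.
|z| = 2.52 > 2.

yes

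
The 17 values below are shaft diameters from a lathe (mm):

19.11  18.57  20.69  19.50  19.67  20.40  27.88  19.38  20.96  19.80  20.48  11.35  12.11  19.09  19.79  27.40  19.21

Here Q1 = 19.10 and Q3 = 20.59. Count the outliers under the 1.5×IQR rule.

IQR = 1.49; fences at 19.10 − 2.235 = 16.865 and 20.59 + 2.235 = 22.825.
Outside the cutoffs: 11.35, 12.11, 27.40, 27.88.

4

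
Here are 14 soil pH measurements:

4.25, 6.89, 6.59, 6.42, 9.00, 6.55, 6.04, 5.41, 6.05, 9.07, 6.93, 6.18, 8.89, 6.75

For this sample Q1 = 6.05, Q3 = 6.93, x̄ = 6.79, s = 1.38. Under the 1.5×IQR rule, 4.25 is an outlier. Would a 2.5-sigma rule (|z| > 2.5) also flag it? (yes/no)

no

z = (4.25 − 6.79) / 1.38 = -1.84.
|z| = 1.84 ≤ 2.5.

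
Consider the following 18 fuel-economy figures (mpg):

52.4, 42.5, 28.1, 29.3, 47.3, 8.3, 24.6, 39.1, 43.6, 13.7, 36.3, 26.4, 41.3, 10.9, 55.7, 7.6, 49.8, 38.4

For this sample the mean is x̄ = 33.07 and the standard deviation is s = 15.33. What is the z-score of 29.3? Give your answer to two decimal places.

z = (29.3 − 33.07) / 15.33 = -0.25.

-0.25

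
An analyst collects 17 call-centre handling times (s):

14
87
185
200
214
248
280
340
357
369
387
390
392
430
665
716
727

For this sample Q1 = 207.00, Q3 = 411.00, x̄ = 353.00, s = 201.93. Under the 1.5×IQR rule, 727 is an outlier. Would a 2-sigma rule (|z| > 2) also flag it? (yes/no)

z = (727 − 353.00) / 201.93 = 1.85.
|z| = 1.85 ≤ 2.

no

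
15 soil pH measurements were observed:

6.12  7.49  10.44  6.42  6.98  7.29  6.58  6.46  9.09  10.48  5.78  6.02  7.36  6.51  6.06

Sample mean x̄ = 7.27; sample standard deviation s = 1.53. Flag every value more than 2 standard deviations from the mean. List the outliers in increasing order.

Cutoffs at x̄ ± 2s: 7.27 ± 2·1.53 = [4.21, 10.33].
10.44: z = 2.07, |z| > 2 → outlier.
10.48: z = 2.10, |z| > 2 → outlier.
Every other value lies within [4.21, 10.33].

10.44, 10.48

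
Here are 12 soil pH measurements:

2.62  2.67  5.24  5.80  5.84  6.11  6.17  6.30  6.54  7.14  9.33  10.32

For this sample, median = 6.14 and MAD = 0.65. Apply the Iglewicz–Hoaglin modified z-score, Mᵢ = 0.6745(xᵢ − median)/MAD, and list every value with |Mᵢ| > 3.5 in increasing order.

|Mᵢ| > 3.5 ⇔ |xᵢ − 6.14| > 3.5·0.65/0.6745 = 3.37.
So outliers lie outside [2.77, 9.51].
2.62: M = -3.65 → outlier.
2.67: M = -3.60 → outlier.
10.32: M = 4.34 → outlier.

2.62, 2.67, 10.32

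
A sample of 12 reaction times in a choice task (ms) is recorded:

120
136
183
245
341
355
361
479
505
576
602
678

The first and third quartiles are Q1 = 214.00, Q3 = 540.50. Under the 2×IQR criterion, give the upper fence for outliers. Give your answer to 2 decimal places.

1193.50

IQR = Q3 − Q1 = 540.50 − 214.00 = 326.50.
Lower fence = Q1 − 2·IQR = 214.00 − 653.00 = -439.00.
Upper fence = Q3 + 2·IQR = 540.50 + 653.00 = 1193.50.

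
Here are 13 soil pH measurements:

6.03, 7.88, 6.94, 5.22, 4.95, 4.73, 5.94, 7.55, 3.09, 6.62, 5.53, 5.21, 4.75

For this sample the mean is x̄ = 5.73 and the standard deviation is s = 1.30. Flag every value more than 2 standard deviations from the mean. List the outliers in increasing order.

3.09

Cutoffs at x̄ ± 2s: 5.73 ± 2·1.30 = [3.13, 8.33].
3.09: z = -2.03, |z| > 2 → outlier.
Every other value lies within [3.13, 8.33].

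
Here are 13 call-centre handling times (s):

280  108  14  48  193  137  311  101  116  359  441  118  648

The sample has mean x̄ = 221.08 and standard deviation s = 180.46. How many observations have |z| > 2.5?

Cutoffs: x̄ ± 2.5s = [-230.07, 672.23].
Every value lies within the cutoffs.

0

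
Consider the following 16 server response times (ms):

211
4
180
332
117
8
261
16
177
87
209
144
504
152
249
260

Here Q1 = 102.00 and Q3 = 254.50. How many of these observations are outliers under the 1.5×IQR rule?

1

IQR = 152.50; fences at 102.00 − 228.75 = -126.75 and 254.50 + 228.75 = 483.25.
Outside the cutoffs: 504.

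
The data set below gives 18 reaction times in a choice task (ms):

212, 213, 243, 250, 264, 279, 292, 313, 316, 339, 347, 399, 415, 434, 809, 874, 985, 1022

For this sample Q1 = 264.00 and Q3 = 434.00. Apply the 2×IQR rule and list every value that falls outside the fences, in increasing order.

809, 874, 985, 1022

IQR = Q3 − Q1 = 434.00 − 264.00 = 170.00.
Lower fence = Q1 − 2·IQR = 264.00 − 340.00 = -76.00.
Upper fence = Q3 + 2·IQR = 434.00 + 340.00 = 774.00.
809 > 774.00 → outlier.
874 > 774.00 → outlier.
985 > 774.00 → outlier.
1022 > 774.00 → outlier.
All remaining values lie within [-76.00, 774.00].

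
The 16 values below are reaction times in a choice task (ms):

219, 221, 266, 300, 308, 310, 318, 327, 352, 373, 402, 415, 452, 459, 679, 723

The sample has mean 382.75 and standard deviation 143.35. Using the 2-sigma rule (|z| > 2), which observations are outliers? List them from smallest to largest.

Cutoffs at x̄ ± 2s: 382.75 ± 2·143.35 = [96.05, 669.45].
679: z = 2.07, |z| > 2 → outlier.
723: z = 2.37, |z| > 2 → outlier.
Every other value lies within [96.05, 669.45].

679, 723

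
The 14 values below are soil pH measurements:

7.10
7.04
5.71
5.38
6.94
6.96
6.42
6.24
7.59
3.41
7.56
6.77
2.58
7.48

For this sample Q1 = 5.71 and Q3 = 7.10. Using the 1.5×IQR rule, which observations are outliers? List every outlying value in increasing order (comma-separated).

2.58, 3.41

IQR = Q3 − Q1 = 7.10 − 5.71 = 1.39.
Lower fence = Q1 − 1.5·IQR = 5.71 − 2.085 = 3.625.
Upper fence = Q3 + 1.5·IQR = 7.10 + 2.085 = 9.185.
2.58 < 3.625 → outlier.
3.41 < 3.625 → outlier.
All remaining values lie within [3.625, 9.185].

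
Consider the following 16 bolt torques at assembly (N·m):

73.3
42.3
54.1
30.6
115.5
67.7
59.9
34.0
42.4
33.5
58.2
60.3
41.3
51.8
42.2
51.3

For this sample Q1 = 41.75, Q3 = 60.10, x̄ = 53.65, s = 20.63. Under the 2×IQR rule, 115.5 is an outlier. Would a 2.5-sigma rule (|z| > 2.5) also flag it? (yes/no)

yes

z = (115.5 − 53.65) / 20.63 = 3.00.
|z| = 3.00 > 2.5.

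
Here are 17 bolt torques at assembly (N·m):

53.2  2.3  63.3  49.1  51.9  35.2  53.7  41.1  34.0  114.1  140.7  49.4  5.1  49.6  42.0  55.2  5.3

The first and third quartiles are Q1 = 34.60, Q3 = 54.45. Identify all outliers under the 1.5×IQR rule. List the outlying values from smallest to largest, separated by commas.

IQR = Q3 − Q1 = 54.45 − 34.60 = 19.85.
Lower fence = Q1 − 1.5·IQR = 34.60 − 29.775 = 4.825.
Upper fence = Q3 + 1.5·IQR = 54.45 + 29.775 = 84.225.
2.3 < 4.825 → outlier.
114.1 > 84.225 → outlier.
140.7 > 84.225 → outlier.
All remaining values lie within [4.825, 84.225].

2.3, 114.1, 140.7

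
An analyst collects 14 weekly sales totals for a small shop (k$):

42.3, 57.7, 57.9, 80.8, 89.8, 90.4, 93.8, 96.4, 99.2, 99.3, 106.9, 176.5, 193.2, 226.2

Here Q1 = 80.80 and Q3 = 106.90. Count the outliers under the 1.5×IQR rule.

3

IQR = 26.10; fences at 80.80 − 39.15 = 41.65 and 106.90 + 39.15 = 146.05.
Outside the cutoffs: 176.5, 193.2, 226.2.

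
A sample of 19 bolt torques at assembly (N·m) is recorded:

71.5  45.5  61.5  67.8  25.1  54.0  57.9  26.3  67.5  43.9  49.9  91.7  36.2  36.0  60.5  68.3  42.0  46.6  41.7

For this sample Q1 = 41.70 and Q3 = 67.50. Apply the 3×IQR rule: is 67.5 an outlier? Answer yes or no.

IQR = Q3 − Q1 = 67.50 − 41.70 = 25.80.
Lower fence = Q1 − 3·IQR = 41.70 − 77.40 = -35.70.
Upper fence = Q3 + 3·IQR = 67.50 + 77.40 = 144.90.
67.5 lies within [-35.70, 144.90].

no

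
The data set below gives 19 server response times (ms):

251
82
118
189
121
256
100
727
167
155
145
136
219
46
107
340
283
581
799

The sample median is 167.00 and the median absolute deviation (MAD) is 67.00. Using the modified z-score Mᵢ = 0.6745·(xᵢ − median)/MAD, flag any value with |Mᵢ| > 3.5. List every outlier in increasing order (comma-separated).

581, 727, 799

|Mᵢ| > 3.5 ⇔ |xᵢ − 167.00| > 3.5·67.00/0.6745 = 347.66.
So outliers lie outside [-180.66, 514.66].
581: M = 4.17 → outlier.
727: M = 5.64 → outlier.
799: M = 6.36 → outlier.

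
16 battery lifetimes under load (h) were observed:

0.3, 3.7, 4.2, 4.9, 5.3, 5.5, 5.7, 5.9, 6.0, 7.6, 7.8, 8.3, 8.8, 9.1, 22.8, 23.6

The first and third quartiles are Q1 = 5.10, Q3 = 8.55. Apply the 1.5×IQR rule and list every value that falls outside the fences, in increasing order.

IQR = Q3 − Q1 = 8.55 − 5.10 = 3.45.
Lower fence = Q1 − 1.5·IQR = 5.10 − 5.175 = -0.075.
Upper fence = Q3 + 1.5·IQR = 8.55 + 5.175 = 13.725.
22.8 > 13.725 → outlier.
23.6 > 13.725 → outlier.
All remaining values lie within [-0.075, 13.725].

22.8, 23.6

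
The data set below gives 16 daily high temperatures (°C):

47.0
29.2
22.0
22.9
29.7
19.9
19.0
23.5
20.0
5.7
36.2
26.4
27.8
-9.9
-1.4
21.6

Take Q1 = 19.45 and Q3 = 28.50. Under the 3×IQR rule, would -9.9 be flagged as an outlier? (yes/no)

yes

IQR = Q3 − Q1 = 28.50 − 19.45 = 9.05.
Lower fence = Q1 − 3·IQR = 19.45 − 27.15 = -7.70.
Upper fence = Q3 + 3·IQR = 28.50 + 27.15 = 55.65.
-9.9 lies below the lower fence.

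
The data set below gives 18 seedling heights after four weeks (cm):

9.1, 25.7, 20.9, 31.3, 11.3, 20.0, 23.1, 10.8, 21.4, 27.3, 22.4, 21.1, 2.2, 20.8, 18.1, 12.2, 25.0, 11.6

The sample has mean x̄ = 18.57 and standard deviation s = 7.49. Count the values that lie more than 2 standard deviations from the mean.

1

Cutoffs: x̄ ± 2s = [3.59, 33.55].
Outside the cutoffs: 2.2.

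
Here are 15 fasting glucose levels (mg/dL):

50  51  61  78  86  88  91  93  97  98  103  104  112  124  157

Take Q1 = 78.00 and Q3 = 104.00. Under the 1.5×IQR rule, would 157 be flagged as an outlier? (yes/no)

yes

IQR = Q3 − Q1 = 104.00 − 78.00 = 26.00.
Lower fence = Q1 − 1.5·IQR = 78.00 − 39.00 = 39.00.
Upper fence = Q3 + 1.5·IQR = 104.00 + 39.00 = 143.00.
157 lies above the upper fence.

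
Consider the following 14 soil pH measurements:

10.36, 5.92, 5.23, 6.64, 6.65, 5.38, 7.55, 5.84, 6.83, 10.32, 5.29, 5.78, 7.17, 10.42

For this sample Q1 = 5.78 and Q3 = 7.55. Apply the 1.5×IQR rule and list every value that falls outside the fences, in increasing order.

10.32, 10.36, 10.42

IQR = Q3 − Q1 = 7.55 − 5.78 = 1.77.
Lower fence = Q1 − 1.5·IQR = 5.78 − 2.655 = 3.125.
Upper fence = Q3 + 1.5·IQR = 7.55 + 2.655 = 10.205.
10.32 > 10.205 → outlier.
10.36 > 10.205 → outlier.
10.42 > 10.205 → outlier.
All remaining values lie within [3.125, 10.205].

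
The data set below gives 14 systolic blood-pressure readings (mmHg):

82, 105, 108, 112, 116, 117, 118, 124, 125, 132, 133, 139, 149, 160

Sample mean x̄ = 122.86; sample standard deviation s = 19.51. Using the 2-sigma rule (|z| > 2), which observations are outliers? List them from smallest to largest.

Cutoffs at x̄ ± 2s: 122.86 ± 2·19.51 = [83.84, 161.88].
82: z = -2.09, |z| > 2 → outlier.
Every other value lies within [83.84, 161.88].

82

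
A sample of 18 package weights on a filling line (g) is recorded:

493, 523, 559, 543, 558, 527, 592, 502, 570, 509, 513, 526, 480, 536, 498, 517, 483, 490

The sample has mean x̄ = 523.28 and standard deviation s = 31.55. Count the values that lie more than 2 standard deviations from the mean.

1

Cutoffs: x̄ ± 2s = [460.18, 586.38].
Outside the cutoffs: 592.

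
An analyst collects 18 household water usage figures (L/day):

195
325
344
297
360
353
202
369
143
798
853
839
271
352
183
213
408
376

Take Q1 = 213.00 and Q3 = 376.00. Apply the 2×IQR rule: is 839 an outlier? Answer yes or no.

IQR = Q3 − Q1 = 376.00 − 213.00 = 163.00.
Lower fence = Q1 − 2·IQR = 213.00 − 326.00 = -113.00.
Upper fence = Q3 + 2·IQR = 376.00 + 326.00 = 702.00.
839 lies above the upper fence.

yes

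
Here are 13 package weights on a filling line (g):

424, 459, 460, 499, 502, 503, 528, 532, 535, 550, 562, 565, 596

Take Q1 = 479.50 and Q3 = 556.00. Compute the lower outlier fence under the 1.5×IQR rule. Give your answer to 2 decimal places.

364.75

IQR = Q3 − Q1 = 556.00 − 479.50 = 76.50.
Lower fence = Q1 − 1.5·IQR = 479.50 − 114.75 = 364.75.
Upper fence = Q3 + 1.5·IQR = 556.00 + 114.75 = 670.75.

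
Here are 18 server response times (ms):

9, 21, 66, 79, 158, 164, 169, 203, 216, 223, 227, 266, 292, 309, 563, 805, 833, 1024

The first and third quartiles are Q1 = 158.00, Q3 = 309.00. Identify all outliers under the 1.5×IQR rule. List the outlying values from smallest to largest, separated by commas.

IQR = Q3 − Q1 = 309.00 − 158.00 = 151.00.
Lower fence = Q1 − 1.5·IQR = 158.00 − 226.50 = -68.50.
Upper fence = Q3 + 1.5·IQR = 309.00 + 226.50 = 535.50.
563 > 535.50 → outlier.
805 > 535.50 → outlier.
833 > 535.50 → outlier.
1024 > 535.50 → outlier.
All remaining values lie within [-68.50, 535.50].

563, 805, 833, 1024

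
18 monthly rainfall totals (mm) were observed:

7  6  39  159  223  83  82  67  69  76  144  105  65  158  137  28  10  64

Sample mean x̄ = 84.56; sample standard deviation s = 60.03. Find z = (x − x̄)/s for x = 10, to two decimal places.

z = (10 − 84.56) / 60.03 = -1.24.

-1.24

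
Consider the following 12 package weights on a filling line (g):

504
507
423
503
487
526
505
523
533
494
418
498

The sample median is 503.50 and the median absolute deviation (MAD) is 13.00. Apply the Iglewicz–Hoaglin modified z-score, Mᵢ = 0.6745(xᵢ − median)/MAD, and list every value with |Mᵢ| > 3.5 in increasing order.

|Mᵢ| > 3.5 ⇔ |xᵢ − 503.50| > 3.5·13.00/0.6745 = 67.46.
So outliers lie outside [436.04, 570.96].
418: M = -4.44 → outlier.
423: M = -4.18 → outlier.

418, 423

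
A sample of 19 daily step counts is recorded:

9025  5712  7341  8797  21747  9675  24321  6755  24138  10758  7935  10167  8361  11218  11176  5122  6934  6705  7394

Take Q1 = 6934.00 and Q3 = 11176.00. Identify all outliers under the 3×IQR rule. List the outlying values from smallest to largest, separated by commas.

24138, 24321

IQR = Q3 − Q1 = 11176.00 − 6934.00 = 4242.00.
Lower fence = Q1 − 3·IQR = 6934.00 − 12726.00 = -5792.00.
Upper fence = Q3 + 3·IQR = 11176.00 + 12726.00 = 23902.00.
24138 > 23902.00 → outlier.
24321 > 23902.00 → outlier.
All remaining values lie within [-5792.00, 23902.00].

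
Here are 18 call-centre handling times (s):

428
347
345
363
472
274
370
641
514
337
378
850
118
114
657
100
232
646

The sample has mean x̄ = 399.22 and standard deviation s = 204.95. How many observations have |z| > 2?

1

Cutoffs: x̄ ± 2s = [-10.68, 809.12].
Outside the cutoffs: 850.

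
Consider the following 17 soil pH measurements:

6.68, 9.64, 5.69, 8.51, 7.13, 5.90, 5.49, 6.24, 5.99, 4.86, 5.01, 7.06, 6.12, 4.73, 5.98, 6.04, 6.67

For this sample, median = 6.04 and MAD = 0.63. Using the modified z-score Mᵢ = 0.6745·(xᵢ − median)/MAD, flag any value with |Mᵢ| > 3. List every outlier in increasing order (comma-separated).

9.64

|Mᵢ| > 3 ⇔ |xᵢ − 6.04| > 3·0.63/0.6745 = 2.80.
So outliers lie outside [3.24, 8.84].
9.64: M = 3.85 → outlier.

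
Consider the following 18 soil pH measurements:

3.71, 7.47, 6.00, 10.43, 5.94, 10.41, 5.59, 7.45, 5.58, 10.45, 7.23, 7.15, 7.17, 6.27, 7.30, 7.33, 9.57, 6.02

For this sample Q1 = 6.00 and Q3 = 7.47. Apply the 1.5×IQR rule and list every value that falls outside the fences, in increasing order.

IQR = Q3 − Q1 = 7.47 − 6.00 = 1.47.
Lower fence = Q1 − 1.5·IQR = 6.00 − 2.205 = 3.795.
Upper fence = Q3 + 1.5·IQR = 7.47 + 2.205 = 9.675.
3.71 < 3.795 → outlier.
10.41 > 9.675 → outlier.
10.43 > 9.675 → outlier.
10.45 > 9.675 → outlier.
All remaining values lie within [3.795, 9.675].

3.71, 10.41, 10.43, 10.45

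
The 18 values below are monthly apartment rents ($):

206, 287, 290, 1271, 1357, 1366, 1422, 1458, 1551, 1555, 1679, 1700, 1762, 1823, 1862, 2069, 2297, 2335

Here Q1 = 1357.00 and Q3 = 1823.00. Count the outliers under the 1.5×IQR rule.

IQR = 466.00; fences at 1357.00 − 699.00 = 658.00 and 1823.00 + 699.00 = 2522.00.
Outside the cutoffs: 206, 287, 290.

3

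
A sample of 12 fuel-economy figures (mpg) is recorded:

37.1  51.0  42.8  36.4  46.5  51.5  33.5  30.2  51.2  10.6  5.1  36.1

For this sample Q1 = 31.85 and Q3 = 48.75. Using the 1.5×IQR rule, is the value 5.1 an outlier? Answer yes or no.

IQR = Q3 − Q1 = 48.75 − 31.85 = 16.90.
Lower fence = Q1 − 1.5·IQR = 31.85 − 25.35 = 6.50.
Upper fence = Q3 + 1.5·IQR = 48.75 + 25.35 = 74.10.
5.1 lies below the lower fence.

yes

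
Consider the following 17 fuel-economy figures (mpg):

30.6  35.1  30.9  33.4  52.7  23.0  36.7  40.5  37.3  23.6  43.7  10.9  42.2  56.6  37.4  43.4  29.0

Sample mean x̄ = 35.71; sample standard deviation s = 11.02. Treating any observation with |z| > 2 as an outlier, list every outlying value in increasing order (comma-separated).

10.9

Cutoffs at x̄ ± 2s: 35.71 ± 2·11.02 = [13.67, 57.75].
10.9: z = -2.25, |z| > 2 → outlier.
Every other value lies within [13.67, 57.75].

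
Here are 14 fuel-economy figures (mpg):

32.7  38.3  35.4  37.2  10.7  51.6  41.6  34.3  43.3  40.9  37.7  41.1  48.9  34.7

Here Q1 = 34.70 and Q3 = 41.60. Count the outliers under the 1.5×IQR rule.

1

IQR = 6.90; fences at 34.70 − 10.35 = 24.35 and 41.60 + 10.35 = 51.95.
Outside the cutoffs: 10.7.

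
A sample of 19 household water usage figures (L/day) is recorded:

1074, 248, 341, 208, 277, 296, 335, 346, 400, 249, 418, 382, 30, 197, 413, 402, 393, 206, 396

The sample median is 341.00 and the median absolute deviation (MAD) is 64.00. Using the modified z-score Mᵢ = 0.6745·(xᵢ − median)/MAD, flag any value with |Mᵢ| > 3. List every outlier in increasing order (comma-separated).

|Mᵢ| > 3 ⇔ |xᵢ − 341.00| > 3·64.00/0.6745 = 284.66.
So outliers lie outside [56.34, 625.66].
30: M = -3.28 → outlier.
1074: M = 7.73 → outlier.

30, 1074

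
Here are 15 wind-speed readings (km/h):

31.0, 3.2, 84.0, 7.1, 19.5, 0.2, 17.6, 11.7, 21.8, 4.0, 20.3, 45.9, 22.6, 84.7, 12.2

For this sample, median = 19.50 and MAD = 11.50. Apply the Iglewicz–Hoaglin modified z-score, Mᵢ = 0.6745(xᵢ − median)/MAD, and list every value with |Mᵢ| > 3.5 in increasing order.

84.0, 84.7

|Mᵢ| > 3.5 ⇔ |xᵢ − 19.50| > 3.5·11.50/0.6745 = 59.67.
So outliers lie outside [-40.17, 79.17].
84.0: M = 3.78 → outlier.
84.7: M = 3.82 → outlier.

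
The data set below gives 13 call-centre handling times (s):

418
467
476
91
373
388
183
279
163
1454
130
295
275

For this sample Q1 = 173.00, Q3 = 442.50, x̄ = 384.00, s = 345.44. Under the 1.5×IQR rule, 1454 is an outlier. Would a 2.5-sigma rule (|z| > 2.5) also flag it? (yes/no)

z = (1454 − 384.00) / 345.44 = 3.10.
|z| = 3.10 > 2.5.

yes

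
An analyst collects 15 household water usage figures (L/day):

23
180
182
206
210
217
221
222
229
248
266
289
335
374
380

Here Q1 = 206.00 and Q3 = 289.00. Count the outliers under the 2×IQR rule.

1

IQR = 83.00; fences at 206.00 − 166.00 = 40.00 and 289.00 + 166.00 = 455.00.
Outside the cutoffs: 23.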